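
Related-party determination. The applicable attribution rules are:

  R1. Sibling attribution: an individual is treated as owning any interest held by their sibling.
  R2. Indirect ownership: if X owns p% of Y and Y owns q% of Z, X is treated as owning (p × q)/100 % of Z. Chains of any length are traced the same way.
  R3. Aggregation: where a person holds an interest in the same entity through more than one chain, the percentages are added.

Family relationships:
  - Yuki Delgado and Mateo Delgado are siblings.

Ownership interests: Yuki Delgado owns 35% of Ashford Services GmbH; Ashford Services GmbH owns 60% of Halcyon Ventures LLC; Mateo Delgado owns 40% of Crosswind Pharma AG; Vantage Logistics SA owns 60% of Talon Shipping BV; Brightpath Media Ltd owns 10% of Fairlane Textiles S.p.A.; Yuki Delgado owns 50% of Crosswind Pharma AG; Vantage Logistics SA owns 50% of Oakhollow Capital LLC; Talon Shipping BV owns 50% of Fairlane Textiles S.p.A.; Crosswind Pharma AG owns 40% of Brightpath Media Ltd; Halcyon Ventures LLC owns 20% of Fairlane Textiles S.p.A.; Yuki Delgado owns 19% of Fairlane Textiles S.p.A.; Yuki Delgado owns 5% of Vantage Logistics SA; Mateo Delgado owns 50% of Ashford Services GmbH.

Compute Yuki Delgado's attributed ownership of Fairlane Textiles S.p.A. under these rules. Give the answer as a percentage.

By sibling attribution (R1), Yuki Delgado is treated as also owning Mateo Delgado's interest in Ashford Services GmbH, giving 35% + 50% = 85%.
By sibling attribution (R1), Yuki Delgado is treated as also owning Mateo Delgado's interest in Crosswind Pharma AG, giving 50% + 40% = 90%.
Chain via Ashford Services GmbH → Halcyon Ventures LLC (R2): 85% × 60% × 20% = 10.2% of Fairlane Textiles S.p.A.
Chain via Crosswind Pharma AG → Brightpath Media Ltd (R2): 90% × 40% × 10% = 3.6% of Fairlane Textiles S.p.A.
Chain via Vantage Logistics SA → Talon Shipping BV (R2): 5% × 60% × 50% = 1.5% of Fairlane Textiles S.p.A.
Direct interest in Fairlane Textiles S.p.A: 19%.
Aggregating (R3): 10.2% + 3.6% + 1.5% + 19% = 34.3%.

34.3%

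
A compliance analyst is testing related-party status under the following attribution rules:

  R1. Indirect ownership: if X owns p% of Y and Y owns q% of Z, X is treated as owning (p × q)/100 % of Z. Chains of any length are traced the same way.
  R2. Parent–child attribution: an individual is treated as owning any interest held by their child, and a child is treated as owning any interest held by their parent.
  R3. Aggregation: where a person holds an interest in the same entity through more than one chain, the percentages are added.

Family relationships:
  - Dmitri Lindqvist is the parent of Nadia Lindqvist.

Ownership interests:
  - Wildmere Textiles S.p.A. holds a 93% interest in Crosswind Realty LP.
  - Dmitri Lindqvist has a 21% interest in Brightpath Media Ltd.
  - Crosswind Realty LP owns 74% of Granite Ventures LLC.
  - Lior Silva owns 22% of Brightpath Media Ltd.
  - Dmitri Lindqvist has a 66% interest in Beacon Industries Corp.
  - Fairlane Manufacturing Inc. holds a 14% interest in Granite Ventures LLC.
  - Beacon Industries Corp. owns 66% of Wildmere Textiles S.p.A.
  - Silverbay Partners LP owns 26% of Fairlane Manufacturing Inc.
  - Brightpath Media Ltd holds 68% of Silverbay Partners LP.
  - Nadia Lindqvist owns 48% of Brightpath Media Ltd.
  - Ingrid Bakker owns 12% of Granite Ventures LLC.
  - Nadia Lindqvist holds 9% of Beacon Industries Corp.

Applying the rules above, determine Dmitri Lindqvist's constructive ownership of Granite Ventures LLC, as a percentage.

By parent–child attribution (R2), Dmitri Lindqvist is treated as also owning Nadia Lindqvist's interest in Brightpath Media Ltd, giving 21% + 48% = 69%.
By parent–child attribution (R2), Dmitri Lindqvist is treated as also owning Nadia Lindqvist's interest in Beacon Industries Corp, giving 66% + 9% = 75%.
Chain via Brightpath Media Ltd → Silverbay Partners LP → Fairlane Manufacturing Inc. (R1): 69% × 68% × 26% × 14% = 1.707888% of Granite Ventures LLC.
Chain via Beacon Industries Corp. → Wildmere Textiles S.p.A. → Crosswind Realty LP (R1): 75% × 66% × 93% × 74% = 34.0659% of Granite Ventures LLC.
Aggregating (R3): 1.707888% + 34.0659% = 35.773788%.

35.773788%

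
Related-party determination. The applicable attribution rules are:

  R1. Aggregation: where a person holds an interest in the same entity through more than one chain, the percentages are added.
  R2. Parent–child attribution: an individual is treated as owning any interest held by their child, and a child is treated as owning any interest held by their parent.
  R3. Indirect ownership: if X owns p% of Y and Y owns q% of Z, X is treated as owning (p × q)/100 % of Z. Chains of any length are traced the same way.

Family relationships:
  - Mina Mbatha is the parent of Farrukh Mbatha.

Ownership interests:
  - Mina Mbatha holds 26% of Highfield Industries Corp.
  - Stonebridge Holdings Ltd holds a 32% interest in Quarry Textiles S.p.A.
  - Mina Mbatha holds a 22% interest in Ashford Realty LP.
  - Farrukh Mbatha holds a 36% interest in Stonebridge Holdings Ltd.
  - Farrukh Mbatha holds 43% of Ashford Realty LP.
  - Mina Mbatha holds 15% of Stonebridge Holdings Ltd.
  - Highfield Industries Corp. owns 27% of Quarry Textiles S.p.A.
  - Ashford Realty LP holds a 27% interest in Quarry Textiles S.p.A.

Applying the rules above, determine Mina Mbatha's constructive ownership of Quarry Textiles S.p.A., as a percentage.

By parent–child attribution (R2), Mina Mbatha is treated as also owning Farrukh Mbatha's interest in Ashford Realty LP, giving 22% + 43% = 65%.
By parent–child attribution (R2), Mina Mbatha is treated as also owning Farrukh Mbatha's interest in Stonebridge Holdings Ltd, giving 15% + 36% = 51%.
Chain via Ashford Realty LP (R3): 65% × 27% = 17.55% of Quarry Textiles S.p.A.
Chain via Stonebridge Holdings Ltd (R3): 51% × 32% = 16.32% of Quarry Textiles S.p.A.
Chain via Highfield Industries Corp. (R3): 26% × 27% = 7.02% of Quarry Textiles S.p.A.
Aggregating (R1): 17.55% + 16.32% + 7.02% = 40.89%.

40.89%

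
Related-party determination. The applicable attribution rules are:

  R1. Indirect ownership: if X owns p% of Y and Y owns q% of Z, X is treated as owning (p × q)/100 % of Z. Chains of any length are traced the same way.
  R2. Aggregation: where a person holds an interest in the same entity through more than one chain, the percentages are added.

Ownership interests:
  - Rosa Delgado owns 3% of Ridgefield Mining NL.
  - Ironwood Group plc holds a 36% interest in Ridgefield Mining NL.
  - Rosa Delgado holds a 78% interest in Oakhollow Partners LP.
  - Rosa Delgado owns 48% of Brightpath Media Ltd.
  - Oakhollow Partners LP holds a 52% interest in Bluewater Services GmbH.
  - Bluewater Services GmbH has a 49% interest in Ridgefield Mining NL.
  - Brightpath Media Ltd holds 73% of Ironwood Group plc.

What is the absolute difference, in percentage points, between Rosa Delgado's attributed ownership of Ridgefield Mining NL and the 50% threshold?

Chain via Oakhollow Partners LP → Bluewater Services GmbH (R1): 78% × 52% × 49% = 19.8744% of Ridgefield Mining NL.
Chain via Brightpath Media Ltd → Ironwood Group plc (R1): 48% × 73% × 36% = 12.6144% of Ridgefield Mining NL.
Direct interest in Ridgefield Mining NL: 3%.
Aggregating (R2): 19.8744% + 12.6144% + 3% = 35.4888%.
35.4888% falls short of the 50% threshold by 14.5112 percentage points.

14.5112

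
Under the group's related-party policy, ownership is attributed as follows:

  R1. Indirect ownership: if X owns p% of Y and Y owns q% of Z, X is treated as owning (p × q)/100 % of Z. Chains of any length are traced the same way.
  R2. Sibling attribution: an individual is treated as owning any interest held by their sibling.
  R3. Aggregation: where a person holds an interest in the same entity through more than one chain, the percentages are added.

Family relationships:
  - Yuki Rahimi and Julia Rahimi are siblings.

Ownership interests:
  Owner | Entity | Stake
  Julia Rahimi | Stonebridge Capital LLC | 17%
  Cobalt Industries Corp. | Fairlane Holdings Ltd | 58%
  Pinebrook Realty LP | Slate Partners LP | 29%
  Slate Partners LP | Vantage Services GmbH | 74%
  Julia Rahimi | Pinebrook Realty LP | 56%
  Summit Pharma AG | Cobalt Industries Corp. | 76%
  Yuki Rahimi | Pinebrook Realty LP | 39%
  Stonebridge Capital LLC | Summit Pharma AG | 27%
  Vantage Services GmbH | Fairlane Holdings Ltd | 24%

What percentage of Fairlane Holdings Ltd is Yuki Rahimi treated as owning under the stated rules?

By sibling attribution (R2), Yuki Rahimi is treated as also owning Julia Rahimi's interest in Pinebrook Realty LP, giving 39% + 56% = 95%.
By sibling attribution (R2), Yuki Rahimi is treated as owning Julia Rahimi's 17% interest in Stonebridge Capital LLC.
Chain via Pinebrook Realty LP → Slate Partners LP → Vantage Services GmbH (R1): 95% × 29% × 74% × 24% = 4.89288% of Fairlane Holdings Ltd.
Chain via Stonebridge Capital LLC → Summit Pharma AG → Cobalt Industries Corp. (R1): 17% × 27% × 76% × 58% = 2.023272% of Fairlane Holdings Ltd.
Aggregating (R3): 4.89288% + 2.023272% = 6.916152%.

6.916152%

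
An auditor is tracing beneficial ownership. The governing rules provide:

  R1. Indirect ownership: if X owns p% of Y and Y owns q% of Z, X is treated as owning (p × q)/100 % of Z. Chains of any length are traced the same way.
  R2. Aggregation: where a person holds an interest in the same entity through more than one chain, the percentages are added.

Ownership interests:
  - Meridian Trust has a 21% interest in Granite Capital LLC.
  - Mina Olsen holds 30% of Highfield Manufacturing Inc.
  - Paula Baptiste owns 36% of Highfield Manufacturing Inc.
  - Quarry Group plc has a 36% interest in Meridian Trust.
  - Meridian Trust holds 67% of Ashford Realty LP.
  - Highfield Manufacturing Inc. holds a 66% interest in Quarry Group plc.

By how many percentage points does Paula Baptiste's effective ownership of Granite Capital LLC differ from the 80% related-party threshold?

Chain via Highfield Manufacturing Inc. → Quarry Group plc → Meridian Trust (R1): 36% × 66% × 36% × 21% = 1.796256% of Granite Capital LLC.
1.796256% falls short of the 80% threshold by 78.203744 percentage points.

78.203744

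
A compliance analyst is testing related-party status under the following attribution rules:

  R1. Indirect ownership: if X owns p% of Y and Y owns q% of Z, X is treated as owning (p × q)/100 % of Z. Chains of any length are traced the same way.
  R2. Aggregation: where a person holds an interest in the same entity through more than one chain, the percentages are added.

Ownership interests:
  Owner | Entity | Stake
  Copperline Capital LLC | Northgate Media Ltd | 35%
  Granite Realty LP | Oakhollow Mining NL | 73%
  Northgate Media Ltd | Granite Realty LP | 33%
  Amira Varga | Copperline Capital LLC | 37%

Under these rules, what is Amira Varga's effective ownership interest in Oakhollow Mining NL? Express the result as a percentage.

3.119655%

Chain via Copperline Capital LLC → Northgate Media Ltd → Granite Realty LP (R1): 37% × 35% × 33% × 73% = 3.119655% of Oakhollow Mining NL.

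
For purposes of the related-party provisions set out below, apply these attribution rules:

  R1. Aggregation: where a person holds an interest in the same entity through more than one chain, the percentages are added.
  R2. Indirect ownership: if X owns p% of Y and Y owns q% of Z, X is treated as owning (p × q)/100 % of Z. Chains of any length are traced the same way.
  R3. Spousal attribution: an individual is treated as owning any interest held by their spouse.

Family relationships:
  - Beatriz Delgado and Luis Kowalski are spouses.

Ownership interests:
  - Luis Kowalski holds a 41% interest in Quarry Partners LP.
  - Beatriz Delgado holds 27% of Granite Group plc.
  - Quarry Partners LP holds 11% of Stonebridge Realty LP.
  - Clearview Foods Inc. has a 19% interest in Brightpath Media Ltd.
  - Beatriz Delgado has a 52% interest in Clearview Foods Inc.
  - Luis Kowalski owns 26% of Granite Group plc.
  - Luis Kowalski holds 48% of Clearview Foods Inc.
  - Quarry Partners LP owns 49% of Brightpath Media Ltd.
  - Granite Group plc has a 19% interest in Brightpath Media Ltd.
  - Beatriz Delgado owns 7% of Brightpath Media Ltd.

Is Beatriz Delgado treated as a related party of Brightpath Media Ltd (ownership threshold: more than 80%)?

By spousal attribution (R3), Beatriz Delgado is treated as also owning Luis Kowalski's interest in Granite Group plc, giving 27% + 26% = 53%.
By spousal attribution (R3), Beatriz Delgado is treated as also owning Luis Kowalski's interest in Clearview Foods Inc, giving 52% + 48% = 100%.
By spousal attribution (R3), Beatriz Delgado is treated as owning Luis Kowalski's 41% interest in Quarry Partners LP.
Chain via Granite Group plc (R2): 53% × 19% = 10.07% of Brightpath Media Ltd.
Chain via Clearview Foods Inc. (R2): 100% × 19% = 19% of Brightpath Media Ltd.
Direct interest in Brightpath Media Ltd: 7%.
Chain via Quarry Partners LP (R2): 41% × 49% = 20.09% of Brightpath Media Ltd.
Aggregating (R1): 10.07% + 19% + 7% + 20.09% = 56.16%.
56.16% does not exceed the 80% threshold, so Beatriz is not a related party to Brightpath Media Ltd.

No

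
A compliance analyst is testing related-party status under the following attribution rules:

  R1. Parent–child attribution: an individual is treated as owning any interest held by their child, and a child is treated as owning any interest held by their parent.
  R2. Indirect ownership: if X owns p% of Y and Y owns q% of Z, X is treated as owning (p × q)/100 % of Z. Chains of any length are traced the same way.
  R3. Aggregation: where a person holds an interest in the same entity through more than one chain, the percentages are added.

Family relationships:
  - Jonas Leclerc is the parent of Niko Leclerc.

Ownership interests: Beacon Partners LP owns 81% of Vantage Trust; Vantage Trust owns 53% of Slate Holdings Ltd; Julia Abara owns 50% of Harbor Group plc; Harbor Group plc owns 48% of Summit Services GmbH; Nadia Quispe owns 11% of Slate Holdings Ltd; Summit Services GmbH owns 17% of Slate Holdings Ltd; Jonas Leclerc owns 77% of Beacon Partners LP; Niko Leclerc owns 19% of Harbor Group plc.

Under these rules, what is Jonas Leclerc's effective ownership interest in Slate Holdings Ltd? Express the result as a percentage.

By parent–child attribution (R1), Jonas Leclerc is treated as owning Niko Leclerc's 19% interest in Harbor Group plc.
Chain via Beacon Partners LP → Vantage Trust (R2): 77% × 81% × 53% = 33.0561% of Slate Holdings Ltd.
Chain via Harbor Group plc → Summit Services GmbH (R2): 19% × 48% × 17% = 1.5504% of Slate Holdings Ltd.
Aggregating (R3): 33.0561% + 1.5504% = 34.6065%.

34.6065%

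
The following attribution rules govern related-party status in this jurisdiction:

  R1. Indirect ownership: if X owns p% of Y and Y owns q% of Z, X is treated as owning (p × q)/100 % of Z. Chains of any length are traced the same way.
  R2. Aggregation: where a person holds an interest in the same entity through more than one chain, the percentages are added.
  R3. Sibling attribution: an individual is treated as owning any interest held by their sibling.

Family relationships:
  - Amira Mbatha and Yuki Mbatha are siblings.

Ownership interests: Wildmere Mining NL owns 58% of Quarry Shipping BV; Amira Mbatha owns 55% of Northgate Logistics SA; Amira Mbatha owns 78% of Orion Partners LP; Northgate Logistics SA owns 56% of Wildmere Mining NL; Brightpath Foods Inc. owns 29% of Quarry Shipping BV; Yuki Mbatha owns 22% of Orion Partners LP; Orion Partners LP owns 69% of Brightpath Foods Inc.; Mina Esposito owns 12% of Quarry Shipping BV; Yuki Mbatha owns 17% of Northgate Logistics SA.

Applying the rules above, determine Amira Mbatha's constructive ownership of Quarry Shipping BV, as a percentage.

43.3956%

By sibling attribution (R3), Amira Mbatha is treated as also owning Yuki Mbatha's interest in Northgate Logistics SA, giving 55% + 17% = 72%.
By sibling attribution (R3), Amira Mbatha is treated as also owning Yuki Mbatha's interest in Orion Partners LP, giving 78% + 22% = 100%.
Chain via Northgate Logistics SA → Wildmere Mining NL (R1): 72% × 56% × 58% = 23.3856% of Quarry Shipping BV.
Chain via Orion Partners LP → Brightpath Foods Inc. (R1): 100% × 69% × 29% = 20.01% of Quarry Shipping BV.
Aggregating (R2): 23.3856% + 20.01% = 43.3956%.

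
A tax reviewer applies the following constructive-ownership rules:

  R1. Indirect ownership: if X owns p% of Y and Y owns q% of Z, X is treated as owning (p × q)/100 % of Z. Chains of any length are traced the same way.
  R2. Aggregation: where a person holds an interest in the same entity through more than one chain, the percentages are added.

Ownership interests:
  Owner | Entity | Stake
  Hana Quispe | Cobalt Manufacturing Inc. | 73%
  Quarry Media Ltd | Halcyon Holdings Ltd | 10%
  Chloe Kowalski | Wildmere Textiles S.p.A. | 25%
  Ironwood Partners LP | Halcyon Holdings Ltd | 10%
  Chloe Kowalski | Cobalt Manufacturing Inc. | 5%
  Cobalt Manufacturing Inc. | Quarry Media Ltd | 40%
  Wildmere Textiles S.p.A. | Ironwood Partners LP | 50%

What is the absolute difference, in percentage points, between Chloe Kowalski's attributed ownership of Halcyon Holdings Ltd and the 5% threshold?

3.55

Chain via Wildmere Textiles S.p.A. → Ironwood Partners LP (R1): 25% × 50% × 10% = 1.25% of Halcyon Holdings Ltd.
Chain via Cobalt Manufacturing Inc. → Quarry Media Ltd (R1): 5% × 40% × 10% = 0.2% of Halcyon Holdings Ltd.
Aggregating (R2): 1.25% + 0.2% = 1.45%.
1.45% falls short of the 5% threshold by 3.55 percentage points.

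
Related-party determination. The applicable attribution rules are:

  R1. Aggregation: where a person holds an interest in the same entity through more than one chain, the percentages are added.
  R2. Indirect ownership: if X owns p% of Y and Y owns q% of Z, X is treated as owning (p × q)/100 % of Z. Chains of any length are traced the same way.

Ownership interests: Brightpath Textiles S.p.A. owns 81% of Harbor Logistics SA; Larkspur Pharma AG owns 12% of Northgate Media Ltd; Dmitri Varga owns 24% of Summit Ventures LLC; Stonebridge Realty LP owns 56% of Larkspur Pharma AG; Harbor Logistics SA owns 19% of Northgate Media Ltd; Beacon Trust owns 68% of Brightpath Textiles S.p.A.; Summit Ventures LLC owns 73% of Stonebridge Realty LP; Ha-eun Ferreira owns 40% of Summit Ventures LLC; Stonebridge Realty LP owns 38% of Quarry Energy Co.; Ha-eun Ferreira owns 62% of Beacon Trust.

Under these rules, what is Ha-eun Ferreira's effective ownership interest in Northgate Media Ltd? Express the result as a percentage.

8.450664%

Chain via Beacon Trust → Brightpath Textiles S.p.A. → Harbor Logistics SA (R2): 62% × 68% × 81% × 19% = 6.488424% of Northgate Media Ltd.
Chain via Summit Ventures LLC → Stonebridge Realty LP → Larkspur Pharma AG (R2): 40% × 73% × 56% × 12% = 1.96224% of Northgate Media Ltd.
Aggregating (R1): 6.488424% + 1.96224% = 8.450664%.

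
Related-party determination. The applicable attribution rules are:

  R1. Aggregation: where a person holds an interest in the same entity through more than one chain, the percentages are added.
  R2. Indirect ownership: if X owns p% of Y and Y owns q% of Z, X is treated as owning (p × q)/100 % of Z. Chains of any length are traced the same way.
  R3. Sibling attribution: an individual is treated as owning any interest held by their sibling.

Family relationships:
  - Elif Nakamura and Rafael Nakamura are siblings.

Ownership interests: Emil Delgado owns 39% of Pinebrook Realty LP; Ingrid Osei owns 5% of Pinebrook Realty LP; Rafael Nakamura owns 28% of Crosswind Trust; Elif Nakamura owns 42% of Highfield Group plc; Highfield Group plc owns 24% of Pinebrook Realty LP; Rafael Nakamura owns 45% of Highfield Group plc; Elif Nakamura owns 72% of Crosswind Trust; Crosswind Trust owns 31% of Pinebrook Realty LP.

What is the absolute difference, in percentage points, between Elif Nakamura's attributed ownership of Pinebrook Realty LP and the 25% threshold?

By sibling attribution (R3), Elif Nakamura is treated as also owning Rafael Nakamura's interest in Crosswind Trust, giving 72% + 28% = 100%.
By sibling attribution (R3), Elif Nakamura is treated as also owning Rafael Nakamura's interest in Highfield Group plc, giving 42% + 45% = 87%.
Chain via Crosswind Trust (R2): 100% × 31% = 31% of Pinebrook Realty LP.
Chain via Highfield Group plc (R2): 87% × 24% = 20.88% of Pinebrook Realty LP.
Aggregating (R1): 31% + 20.88% = 51.88%.
51.88% exceeds the 25% threshold by 26.88 percentage points.

26.88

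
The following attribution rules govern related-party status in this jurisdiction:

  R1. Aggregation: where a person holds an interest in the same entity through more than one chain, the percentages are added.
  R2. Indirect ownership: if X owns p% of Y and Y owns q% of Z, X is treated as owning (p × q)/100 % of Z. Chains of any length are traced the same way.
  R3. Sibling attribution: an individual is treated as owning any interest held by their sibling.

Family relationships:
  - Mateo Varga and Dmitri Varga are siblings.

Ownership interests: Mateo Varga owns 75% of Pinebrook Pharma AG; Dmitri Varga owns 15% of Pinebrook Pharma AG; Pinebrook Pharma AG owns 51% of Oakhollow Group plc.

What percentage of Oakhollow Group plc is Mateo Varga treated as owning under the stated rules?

By sibling attribution (R3), Mateo Varga is treated as also owning Dmitri Varga's interest in Pinebrook Pharma AG, giving 75% + 15% = 90%.
Chain via Pinebrook Pharma AG (R2): 90% × 51% = 45.9% of Oakhollow Group plc.

45.9%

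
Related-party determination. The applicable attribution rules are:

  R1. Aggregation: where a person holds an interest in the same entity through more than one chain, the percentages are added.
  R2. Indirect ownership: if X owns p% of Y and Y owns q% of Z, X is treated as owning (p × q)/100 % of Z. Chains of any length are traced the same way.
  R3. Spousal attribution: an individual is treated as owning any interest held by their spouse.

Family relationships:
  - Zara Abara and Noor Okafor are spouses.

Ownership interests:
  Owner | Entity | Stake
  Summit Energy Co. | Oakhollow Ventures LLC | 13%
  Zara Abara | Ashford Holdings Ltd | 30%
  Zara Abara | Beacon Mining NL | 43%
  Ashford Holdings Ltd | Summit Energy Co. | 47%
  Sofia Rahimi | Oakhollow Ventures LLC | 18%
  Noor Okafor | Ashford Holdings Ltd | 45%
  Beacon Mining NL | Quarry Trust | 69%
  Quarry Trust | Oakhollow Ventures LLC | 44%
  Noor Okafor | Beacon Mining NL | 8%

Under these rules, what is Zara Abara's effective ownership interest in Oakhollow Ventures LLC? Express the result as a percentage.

By spousal attribution (R3), Zara Abara is treated as also owning Noor Okafor's interest in Ashford Holdings Ltd, giving 30% + 45% = 75%.
By spousal attribution (R3), Zara Abara is treated as also owning Noor Okafor's interest in Beacon Mining NL, giving 43% + 8% = 51%.
Chain via Ashford Holdings Ltd → Summit Energy Co. (R2): 75% × 47% × 13% = 4.5825% of Oakhollow Ventures LLC.
Chain via Beacon Mining NL → Quarry Trust (R2): 51% × 69% × 44% = 15.4836% of Oakhollow Ventures LLC.
Aggregating (R1): 4.5825% + 15.4836% = 20.0661%.

20.0661%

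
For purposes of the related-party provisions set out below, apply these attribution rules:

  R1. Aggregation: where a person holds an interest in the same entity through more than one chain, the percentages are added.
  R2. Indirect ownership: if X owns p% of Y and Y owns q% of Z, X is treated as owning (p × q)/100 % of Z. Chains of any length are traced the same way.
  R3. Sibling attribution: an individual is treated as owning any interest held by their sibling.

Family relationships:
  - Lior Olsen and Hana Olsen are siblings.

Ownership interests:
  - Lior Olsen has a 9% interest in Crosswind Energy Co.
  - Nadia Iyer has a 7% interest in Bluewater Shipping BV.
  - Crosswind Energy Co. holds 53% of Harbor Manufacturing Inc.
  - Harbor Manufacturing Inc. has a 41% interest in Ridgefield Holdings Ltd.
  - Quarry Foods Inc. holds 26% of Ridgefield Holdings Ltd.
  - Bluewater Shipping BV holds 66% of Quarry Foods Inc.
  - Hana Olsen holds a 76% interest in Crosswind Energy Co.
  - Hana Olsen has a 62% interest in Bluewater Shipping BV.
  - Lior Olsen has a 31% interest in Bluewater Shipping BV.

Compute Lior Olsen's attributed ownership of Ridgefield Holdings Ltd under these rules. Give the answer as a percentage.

By sibling attribution (R3), Lior Olsen is treated as also owning Hana Olsen's interest in Crosswind Energy Co, giving 9% + 76% = 85%.
By sibling attribution (R3), Lior Olsen is treated as also owning Hana Olsen's interest in Bluewater Shipping BV, giving 31% + 62% = 93%.
Chain via Crosswind Energy Co. → Harbor Manufacturing Inc. (R2): 85% × 53% × 41% = 18.4705% of Ridgefield Holdings Ltd.
Chain via Bluewater Shipping BV → Quarry Foods Inc. (R2): 93% × 66% × 26% = 15.9588% of Ridgefield Holdings Ltd.
Aggregating (R1): 18.4705% + 15.9588% = 34.4293%.

34.4293%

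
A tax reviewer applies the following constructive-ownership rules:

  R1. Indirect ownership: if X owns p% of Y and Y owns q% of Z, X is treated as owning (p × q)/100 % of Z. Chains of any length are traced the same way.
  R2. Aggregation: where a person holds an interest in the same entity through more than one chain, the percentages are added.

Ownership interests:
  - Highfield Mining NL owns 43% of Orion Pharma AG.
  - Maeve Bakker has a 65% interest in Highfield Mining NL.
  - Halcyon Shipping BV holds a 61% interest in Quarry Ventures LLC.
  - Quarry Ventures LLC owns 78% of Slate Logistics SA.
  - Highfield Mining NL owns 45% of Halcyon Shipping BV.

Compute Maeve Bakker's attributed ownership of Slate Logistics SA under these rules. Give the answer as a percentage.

Chain via Highfield Mining NL → Halcyon Shipping BV → Quarry Ventures LLC (R1): 65% × 45% × 61% × 78% = 13.91715% of Slate Logistics SA.

13.91715%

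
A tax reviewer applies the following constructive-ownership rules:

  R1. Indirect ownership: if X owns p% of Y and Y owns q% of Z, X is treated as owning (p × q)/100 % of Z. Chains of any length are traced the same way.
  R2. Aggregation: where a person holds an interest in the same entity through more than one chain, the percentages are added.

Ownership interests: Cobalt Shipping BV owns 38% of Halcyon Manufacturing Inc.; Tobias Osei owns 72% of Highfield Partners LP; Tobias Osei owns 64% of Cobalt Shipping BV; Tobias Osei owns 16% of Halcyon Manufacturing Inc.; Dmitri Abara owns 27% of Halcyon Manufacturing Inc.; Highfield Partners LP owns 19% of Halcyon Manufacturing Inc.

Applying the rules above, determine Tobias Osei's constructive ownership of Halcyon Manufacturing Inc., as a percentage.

54%

Chain via Cobalt Shipping BV (R1): 64% × 38% = 24.32% of Halcyon Manufacturing Inc.
Chain via Highfield Partners LP (R1): 72% × 19% = 13.68% of Halcyon Manufacturing Inc.
Direct interest in Halcyon Manufacturing Inc: 16%.
Aggregating (R2): 24.32% + 13.68% + 16% = 54%.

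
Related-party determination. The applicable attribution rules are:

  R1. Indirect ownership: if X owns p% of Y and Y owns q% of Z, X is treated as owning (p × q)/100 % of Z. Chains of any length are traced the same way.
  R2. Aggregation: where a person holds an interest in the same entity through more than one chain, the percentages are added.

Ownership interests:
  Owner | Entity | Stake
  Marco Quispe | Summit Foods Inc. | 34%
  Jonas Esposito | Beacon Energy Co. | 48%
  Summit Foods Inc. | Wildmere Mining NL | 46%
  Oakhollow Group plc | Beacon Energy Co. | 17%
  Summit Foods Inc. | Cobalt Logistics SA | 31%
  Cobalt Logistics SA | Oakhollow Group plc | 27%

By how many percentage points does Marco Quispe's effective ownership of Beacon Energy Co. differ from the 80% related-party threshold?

79.516214

Chain via Summit Foods Inc. → Cobalt Logistics SA → Oakhollow Group plc (R1): 34% × 31% × 27% × 17% = 0.483786% of Beacon Energy Co.
0.483786% falls short of the 80% threshold by 79.516214 percentage points.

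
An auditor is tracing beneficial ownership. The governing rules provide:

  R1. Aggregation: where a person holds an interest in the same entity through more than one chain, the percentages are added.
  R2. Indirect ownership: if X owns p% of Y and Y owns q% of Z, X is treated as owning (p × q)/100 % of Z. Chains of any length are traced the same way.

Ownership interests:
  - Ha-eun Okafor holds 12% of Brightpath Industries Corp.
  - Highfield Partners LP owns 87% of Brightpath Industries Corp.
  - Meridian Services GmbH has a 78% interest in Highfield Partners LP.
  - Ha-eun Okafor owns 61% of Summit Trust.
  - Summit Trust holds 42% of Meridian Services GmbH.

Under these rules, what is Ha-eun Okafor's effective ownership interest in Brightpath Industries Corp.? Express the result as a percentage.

Chain via Summit Trust → Meridian Services GmbH → Highfield Partners LP (R2): 61% × 42% × 78% × 87% = 17.385732% of Brightpath Industries Corp.
Direct interest in Brightpath Industries Corp: 12%.
Aggregating (R1): 17.385732% + 12% = 29.385732%.

29.385732%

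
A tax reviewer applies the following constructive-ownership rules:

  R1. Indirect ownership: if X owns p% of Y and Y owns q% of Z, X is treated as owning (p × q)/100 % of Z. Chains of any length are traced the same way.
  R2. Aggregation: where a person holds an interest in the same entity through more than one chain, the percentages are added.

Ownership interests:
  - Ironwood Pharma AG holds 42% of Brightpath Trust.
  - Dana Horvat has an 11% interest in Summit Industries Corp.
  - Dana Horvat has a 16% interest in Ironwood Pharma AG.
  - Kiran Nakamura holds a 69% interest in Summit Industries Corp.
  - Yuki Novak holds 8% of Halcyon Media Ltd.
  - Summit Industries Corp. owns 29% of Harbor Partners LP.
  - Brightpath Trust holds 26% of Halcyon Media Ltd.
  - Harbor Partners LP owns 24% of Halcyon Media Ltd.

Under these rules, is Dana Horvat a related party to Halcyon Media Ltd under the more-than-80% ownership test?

No

Chain via Summit Industries Corp. → Harbor Partners LP (R1): 11% × 29% × 24% = 0.7656% of Halcyon Media Ltd.
Chain via Ironwood Pharma AG → Brightpath Trust (R1): 16% × 42% × 26% = 1.7472% of Halcyon Media Ltd.
Aggregating (R2): 0.7656% + 1.7472% = 2.5128%.
2.5128% does not exceed the 80% threshold, so Dana is not a related party to Halcyon Media Ltd.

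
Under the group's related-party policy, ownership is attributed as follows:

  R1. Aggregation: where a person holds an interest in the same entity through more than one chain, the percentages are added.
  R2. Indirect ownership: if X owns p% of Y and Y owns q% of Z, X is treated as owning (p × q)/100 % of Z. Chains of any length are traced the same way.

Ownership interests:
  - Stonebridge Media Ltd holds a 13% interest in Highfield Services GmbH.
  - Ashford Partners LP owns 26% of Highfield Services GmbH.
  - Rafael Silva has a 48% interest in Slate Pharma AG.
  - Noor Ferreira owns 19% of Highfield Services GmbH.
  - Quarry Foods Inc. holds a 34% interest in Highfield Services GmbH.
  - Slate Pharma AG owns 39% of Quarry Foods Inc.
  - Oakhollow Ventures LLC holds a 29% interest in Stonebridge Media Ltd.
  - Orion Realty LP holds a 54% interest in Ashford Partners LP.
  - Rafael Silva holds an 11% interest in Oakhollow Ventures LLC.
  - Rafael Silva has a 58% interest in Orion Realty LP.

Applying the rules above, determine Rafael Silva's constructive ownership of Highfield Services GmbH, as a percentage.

Chain via Slate Pharma AG → Quarry Foods Inc. (R2): 48% × 39% × 34% = 6.3648% of Highfield Services GmbH.
Chain via Orion Realty LP → Ashford Partners LP (R2): 58% × 54% × 26% = 8.1432% of Highfield Services GmbH.
Chain via Oakhollow Ventures LLC → Stonebridge Media Ltd (R2): 11% × 29% × 13% = 0.4147% of Highfield Services GmbH.
Aggregating (R1): 6.3648% + 8.1432% + 0.4147% = 14.9227%.

14.9227%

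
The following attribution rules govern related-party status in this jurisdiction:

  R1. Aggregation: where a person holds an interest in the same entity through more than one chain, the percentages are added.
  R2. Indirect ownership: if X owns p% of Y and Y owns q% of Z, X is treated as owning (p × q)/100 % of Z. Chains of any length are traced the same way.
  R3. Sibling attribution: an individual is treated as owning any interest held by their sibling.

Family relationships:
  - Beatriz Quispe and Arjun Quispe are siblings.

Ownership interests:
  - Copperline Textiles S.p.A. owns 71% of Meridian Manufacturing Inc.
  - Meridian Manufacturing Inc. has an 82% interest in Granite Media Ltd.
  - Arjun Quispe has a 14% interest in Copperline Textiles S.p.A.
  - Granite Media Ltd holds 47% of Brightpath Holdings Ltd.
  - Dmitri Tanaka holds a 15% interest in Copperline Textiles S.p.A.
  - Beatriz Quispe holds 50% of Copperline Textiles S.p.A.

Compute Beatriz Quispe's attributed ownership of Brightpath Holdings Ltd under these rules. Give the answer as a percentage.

17.512576%

By sibling attribution (R3), Beatriz Quispe is treated as also owning Arjun Quispe's interest in Copperline Textiles S.p.A, giving 50% + 14% = 64%.
Chain via Copperline Textiles S.p.A. → Meridian Manufacturing Inc. → Granite Media Ltd (R2): 64% × 71% × 82% × 47% = 17.512576% of Brightpath Holdings Ltd.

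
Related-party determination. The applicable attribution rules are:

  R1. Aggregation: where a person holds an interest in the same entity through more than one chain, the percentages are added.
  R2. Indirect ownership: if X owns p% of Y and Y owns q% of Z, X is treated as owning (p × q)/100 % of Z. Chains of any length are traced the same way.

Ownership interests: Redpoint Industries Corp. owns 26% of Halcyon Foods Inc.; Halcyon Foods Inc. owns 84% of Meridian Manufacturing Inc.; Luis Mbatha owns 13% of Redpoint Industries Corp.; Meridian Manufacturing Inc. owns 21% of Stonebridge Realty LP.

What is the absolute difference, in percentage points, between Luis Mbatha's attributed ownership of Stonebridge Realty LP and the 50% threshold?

Chain via Redpoint Industries Corp. → Halcyon Foods Inc. → Meridian Manufacturing Inc. (R2): 13% × 26% × 84% × 21% = 0.596232% of Stonebridge Realty LP.
0.596232% falls short of the 50% threshold by 49.403768 percentage points.

49.403768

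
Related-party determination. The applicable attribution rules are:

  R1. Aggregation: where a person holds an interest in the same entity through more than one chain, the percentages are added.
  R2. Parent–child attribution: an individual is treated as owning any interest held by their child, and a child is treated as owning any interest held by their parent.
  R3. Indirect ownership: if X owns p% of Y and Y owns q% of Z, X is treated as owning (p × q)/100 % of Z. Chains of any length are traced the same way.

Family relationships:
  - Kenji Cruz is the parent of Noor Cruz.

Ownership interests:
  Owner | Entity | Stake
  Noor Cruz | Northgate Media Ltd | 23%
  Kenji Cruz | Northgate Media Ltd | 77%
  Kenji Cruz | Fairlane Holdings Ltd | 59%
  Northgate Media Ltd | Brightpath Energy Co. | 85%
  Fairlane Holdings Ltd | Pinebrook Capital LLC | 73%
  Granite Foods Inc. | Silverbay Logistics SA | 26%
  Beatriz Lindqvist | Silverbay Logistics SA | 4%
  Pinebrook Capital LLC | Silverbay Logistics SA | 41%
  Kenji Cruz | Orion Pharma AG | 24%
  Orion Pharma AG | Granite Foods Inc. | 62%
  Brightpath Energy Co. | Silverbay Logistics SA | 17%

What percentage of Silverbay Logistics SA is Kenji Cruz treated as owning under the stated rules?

35.9775%

By parent–child attribution (R2), Kenji Cruz is treated as also owning Noor Cruz's interest in Northgate Media Ltd, giving 77% + 23% = 100%.
Chain via Northgate Media Ltd → Brightpath Energy Co. (R3): 100% × 85% × 17% = 14.45% of Silverbay Logistics SA.
Chain via Fairlane Holdings Ltd → Pinebrook Capital LLC (R3): 59% × 73% × 41% = 17.6587% of Silverbay Logistics SA.
Chain via Orion Pharma AG → Granite Foods Inc. (R3): 24% × 62% × 26% = 3.8688% of Silverbay Logistics SA.
Aggregating (R1): 14.45% + 17.6587% + 3.8688% = 35.9775%.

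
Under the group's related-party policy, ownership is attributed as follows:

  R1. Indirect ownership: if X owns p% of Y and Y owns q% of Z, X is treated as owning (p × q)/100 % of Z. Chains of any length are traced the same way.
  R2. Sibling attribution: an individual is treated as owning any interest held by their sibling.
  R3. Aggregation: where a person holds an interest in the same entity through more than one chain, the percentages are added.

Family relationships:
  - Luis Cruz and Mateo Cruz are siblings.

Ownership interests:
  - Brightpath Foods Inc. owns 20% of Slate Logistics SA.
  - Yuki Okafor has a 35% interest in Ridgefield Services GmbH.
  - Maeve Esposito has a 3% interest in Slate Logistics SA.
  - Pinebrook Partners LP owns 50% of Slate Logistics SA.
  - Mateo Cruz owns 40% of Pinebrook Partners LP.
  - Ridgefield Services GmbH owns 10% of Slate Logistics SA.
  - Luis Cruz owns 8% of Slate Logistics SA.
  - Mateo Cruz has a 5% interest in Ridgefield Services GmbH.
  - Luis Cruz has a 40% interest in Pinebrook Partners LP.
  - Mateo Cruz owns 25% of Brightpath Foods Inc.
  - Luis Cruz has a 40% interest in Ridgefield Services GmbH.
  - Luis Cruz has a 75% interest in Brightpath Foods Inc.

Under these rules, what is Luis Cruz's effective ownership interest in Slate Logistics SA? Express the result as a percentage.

By sibling attribution (R2), Luis Cruz is treated as also owning Mateo Cruz's interest in Ridgefield Services GmbH, giving 40% + 5% = 45%.
By sibling attribution (R2), Luis Cruz is treated as also owning Mateo Cruz's interest in Brightpath Foods Inc, giving 75% + 25% = 100%.
By sibling attribution (R2), Luis Cruz is treated as also owning Mateo Cruz's interest in Pinebrook Partners LP, giving 40% + 40% = 80%.
Chain via Ridgefield Services GmbH (R1): 45% × 10% = 4.5% of Slate Logistics SA.
Chain via Brightpath Foods Inc. (R1): 100% × 20% = 20% of Slate Logistics SA.
Chain via Pinebrook Partners LP (R1): 80% × 50% = 40% of Slate Logistics SA.
Direct interest in Slate Logistics SA: 8%.
Aggregating (R3): 4.5% + 20% + 40% + 8% = 72.5%.

72.5%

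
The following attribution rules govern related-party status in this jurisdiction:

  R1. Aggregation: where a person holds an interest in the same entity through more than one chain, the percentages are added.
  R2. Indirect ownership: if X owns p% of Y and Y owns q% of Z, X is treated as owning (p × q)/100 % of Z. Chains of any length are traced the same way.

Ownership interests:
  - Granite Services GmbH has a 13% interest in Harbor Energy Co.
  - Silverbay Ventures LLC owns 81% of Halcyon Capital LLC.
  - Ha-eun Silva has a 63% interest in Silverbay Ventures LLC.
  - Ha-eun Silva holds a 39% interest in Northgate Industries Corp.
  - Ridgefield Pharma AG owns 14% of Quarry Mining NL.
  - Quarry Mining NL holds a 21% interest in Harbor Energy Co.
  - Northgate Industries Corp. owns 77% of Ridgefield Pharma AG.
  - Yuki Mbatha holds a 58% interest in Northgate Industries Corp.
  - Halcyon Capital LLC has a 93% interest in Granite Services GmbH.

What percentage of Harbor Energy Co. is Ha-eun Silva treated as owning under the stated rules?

Chain via Northgate Industries Corp. → Ridgefield Pharma AG → Quarry Mining NL (R2): 39% × 77% × 14% × 21% = 0.882882% of Harbor Energy Co.
Chain via Silverbay Ventures LLC → Halcyon Capital LLC → Granite Services GmbH (R2): 63% × 81% × 93% × 13% = 6.169527% of Harbor Energy Co.
Aggregating (R1): 0.882882% + 6.169527% = 7.052409%.

7.052409%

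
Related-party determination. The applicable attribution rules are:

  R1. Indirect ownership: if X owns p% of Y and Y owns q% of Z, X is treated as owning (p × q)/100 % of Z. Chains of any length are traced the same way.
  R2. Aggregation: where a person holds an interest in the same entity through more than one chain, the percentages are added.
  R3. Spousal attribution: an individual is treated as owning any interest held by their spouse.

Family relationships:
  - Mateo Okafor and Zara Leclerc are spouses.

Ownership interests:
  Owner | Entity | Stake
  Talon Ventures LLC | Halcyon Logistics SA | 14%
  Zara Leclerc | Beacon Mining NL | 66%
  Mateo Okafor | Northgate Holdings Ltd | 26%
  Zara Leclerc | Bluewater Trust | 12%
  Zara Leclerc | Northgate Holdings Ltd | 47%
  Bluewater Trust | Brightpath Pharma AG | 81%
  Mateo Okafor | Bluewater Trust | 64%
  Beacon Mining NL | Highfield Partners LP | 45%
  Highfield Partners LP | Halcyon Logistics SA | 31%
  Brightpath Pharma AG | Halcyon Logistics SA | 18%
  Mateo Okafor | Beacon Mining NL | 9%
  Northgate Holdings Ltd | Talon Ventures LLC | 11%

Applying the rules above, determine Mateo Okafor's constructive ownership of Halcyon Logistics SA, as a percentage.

22.6675%

By spousal attribution (R3), Mateo Okafor is treated as also owning Zara Leclerc's interest in Beacon Mining NL, giving 9% + 66% = 75%.
By spousal attribution (R3), Mateo Okafor is treated as also owning Zara Leclerc's interest in Northgate Holdings Ltd, giving 26% + 47% = 73%.
By spousal attribution (R3), Mateo Okafor is treated as also owning Zara Leclerc's interest in Bluewater Trust, giving 64% + 12% = 76%.
Chain via Beacon Mining NL → Highfield Partners LP (R1): 75% × 45% × 31% = 10.4625% of Halcyon Logistics SA.
Chain via Northgate Holdings Ltd → Talon Ventures LLC (R1): 73% × 11% × 14% = 1.1242% of Halcyon Logistics SA.
Chain via Bluewater Trust → Brightpath Pharma AG (R1): 76% × 81% × 18% = 11.0808% of Halcyon Logistics SA.
Aggregating (R2): 10.4625% + 1.1242% + 11.0808% = 22.6675%.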